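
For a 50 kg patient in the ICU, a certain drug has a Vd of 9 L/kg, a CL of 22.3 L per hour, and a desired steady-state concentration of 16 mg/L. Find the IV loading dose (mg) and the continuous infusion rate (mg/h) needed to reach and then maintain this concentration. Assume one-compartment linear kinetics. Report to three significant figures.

(a) 7200 mg; (b) 357 mg/h

Total Vd = 9 × 50 = 450.0 L
Loading dose = Vd × C = 450.0 × 16 = 7200 mg
Maintenance: replace elimination → rate = CL × Css = 22.30 × 16 = 356.8 mg/h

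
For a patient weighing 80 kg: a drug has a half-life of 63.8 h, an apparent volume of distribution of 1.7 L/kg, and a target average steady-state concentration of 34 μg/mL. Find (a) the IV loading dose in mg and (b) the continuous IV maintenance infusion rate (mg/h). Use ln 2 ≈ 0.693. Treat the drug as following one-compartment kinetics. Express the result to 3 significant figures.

(a) 4620 mg; (b) 50.2 mg/h

Total Vd = 1.7 × 80 = 136.0 L
LD = Vd × C = 136.0 × 34 = 4624 mg
CL = 0.693 × Vd / t½ = 0.693 × 136.0 / 63.8 = 1.477 L/h
Infusion rate = CL × Css = 1.477 × 34 = 50.22 mg/h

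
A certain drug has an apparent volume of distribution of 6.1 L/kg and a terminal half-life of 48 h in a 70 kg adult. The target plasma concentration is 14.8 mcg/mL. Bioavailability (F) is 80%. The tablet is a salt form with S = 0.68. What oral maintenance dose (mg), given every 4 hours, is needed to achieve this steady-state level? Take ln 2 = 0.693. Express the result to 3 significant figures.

Total Vd = 6.1 × 70 = 427.0 L
k = 0.693/48 = 0.01444 h⁻¹, so CL = k·Vd = 0.01444 × 427.0 = 6.166 L/h
D = CL × Css × τ / F / S = 6.166 × 14.8 × 4 / 0.8 / 0.68 = 671.0 mg

671 mg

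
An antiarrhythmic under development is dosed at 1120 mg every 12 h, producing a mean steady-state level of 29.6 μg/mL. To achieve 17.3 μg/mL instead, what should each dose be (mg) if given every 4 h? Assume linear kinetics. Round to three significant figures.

With linear kinetics, Css is proportional to dose rate (D/τ) at fixed clearance.
D₂ = D₁ × (Css,target / Css,current) × (τ₂/τ₁) = 1120 × (17.3/29.6) × (4/12) = 218.2 mg

218 mg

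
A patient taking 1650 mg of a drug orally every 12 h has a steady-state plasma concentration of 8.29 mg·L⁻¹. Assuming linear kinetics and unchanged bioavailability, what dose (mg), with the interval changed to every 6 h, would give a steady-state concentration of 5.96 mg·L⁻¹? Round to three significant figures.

For first-order elimination, Css ∝ F·D/(CL·τ); F and CL are unchanged, so Css ∝ D/τ.
D₂ = D₁ × (Css,target / Css,current) × (τ₂/τ₁) = 1650 × (5.96/8.29) × (6/12) = 593.1 mg

593 mg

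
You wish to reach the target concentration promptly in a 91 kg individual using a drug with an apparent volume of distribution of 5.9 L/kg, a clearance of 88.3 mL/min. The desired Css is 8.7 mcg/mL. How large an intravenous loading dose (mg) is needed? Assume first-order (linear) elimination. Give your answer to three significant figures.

4670 mg

Vd = 5.9 L/kg × 91 kg = 536.9 L
The loading dose fills Vd to the target concentration; clearance is irrelevant here.
LD = Vd × C = 536.9 × 8.700 = 4671 mg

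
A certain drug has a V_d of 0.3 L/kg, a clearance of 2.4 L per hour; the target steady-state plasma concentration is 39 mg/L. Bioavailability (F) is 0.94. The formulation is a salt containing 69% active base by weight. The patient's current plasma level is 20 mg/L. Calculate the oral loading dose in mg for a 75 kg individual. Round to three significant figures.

659 mg

Vd(total) = 75 kg × 0.3 L/kg = 22.50 L
The loading dose fills Vd to the target concentration; clearance is irrelevant here.
Concentration deficit ΔC = 39 − 20 = 19.00 mg/L
LD = Vd × ΔC / F / S = 22.50 × 19.00 / 0.94 / 0.69 = 659.1 mg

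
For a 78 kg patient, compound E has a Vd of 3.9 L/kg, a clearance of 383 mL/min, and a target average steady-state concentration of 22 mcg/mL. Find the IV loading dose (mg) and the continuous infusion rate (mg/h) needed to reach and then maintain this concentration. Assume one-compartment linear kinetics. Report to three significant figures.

Vd = 3.9 L/kg × 78 kg = 304.2 L
LD = Vd · C_target = 304.2 × 22 = 6692 mg
CL = 383 mL/min × 60/1000 = 22.98 L/h
Maintenance: replace elimination → rate = CL × Css = 22.98 × 22 = 505.6 mg/h

(a) 6690 mg; (b) 506 mg/h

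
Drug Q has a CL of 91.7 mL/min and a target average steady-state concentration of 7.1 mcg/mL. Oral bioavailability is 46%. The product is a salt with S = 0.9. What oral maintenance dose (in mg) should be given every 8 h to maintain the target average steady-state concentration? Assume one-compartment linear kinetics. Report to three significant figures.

Convert clearance: 91.7 mL/min × 60 min/h ÷ 1000 mL/L = 5.502 L/h
D = CL × Css × τ / F / S = 5.502 × 7.1 × 8 / 0.46 / 0.9 = 754.9 mg

755 mg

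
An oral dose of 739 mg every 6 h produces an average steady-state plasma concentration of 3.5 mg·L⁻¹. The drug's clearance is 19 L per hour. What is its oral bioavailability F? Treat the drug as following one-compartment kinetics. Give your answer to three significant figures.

0.540

F·D/τ = CL·Css at steady state → F = CL·Css·τ / D.
F = 19 × 3.5 × 6 / 739 = 0.540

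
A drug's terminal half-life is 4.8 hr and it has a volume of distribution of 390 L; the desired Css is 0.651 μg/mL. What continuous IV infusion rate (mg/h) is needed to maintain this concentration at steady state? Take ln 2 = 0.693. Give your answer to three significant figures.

36.7 mg/h

CL = 0.693 × Vd / t½ = 0.693 × 390.0 / 4.8 = 56.31 L/h
Infusion rate = CL × Css = 56.31 × 0.651 = 36.66 mg/h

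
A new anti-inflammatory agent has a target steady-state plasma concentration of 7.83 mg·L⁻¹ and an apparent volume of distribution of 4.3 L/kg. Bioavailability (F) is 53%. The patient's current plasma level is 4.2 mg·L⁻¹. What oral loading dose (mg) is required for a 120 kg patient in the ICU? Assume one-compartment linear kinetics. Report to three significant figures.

Total Vd = 4.3 × 120 = 516.0 L
Concentration deficit ΔC = 7.83 − 4.2 = 3.630 mg/L
LD = Vd × ΔC / F = 516.0 × 3.630 / 0.53 = 3534 mg

3530 mg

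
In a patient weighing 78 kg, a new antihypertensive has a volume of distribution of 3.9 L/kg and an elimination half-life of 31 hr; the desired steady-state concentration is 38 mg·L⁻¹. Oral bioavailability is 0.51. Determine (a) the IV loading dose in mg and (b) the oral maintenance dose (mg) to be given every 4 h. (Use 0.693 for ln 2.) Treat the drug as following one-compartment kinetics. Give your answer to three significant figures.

Vd(total) = 78 kg × 3.9 L/kg = 304.2 L
LD = Vd × C = 304.2 × 38 = 11560 mg
CL = 0.693 × Vd / t½ = 0.693 × 304.2 / 31 = 6.800 L/h
D = CL × Css × τ / F = 6.800 × 38 × 4 / 0.51 = 2027 mg

(a) 11600 mg; (b) 2030 mg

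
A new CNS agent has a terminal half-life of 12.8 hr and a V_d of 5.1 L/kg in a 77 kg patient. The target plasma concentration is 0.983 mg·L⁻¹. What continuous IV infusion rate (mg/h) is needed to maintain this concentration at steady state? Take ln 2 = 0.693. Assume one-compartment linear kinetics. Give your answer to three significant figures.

Vd = 5.1 L/kg × 77 kg = 392.7 L
k = 0.693/12.8 = 0.05414 h⁻¹, so CL = k·Vd = 0.05414 × 392.7 = 21.26 L/h
Infusion rate = CL × Css = 21.26 × 0.983 = 20.90 mg/h

20.9 mg/h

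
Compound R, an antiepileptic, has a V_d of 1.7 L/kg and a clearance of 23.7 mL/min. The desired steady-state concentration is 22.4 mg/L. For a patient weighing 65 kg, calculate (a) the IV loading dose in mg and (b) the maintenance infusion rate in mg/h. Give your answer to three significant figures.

Total Vd = 1.7 × 65 = 110.5 L
Loading dose = Vd × C = 110.5 × 22.4 = 2475 mg
CL = 23.7 mL/min = 23.7 × 0.06 = 1.422 L/h
Infusion rate = 1.422 L/h × 22.4 mg/L = 31.85 mg/h

(a) 2480 mg; (b) 31.9 mg/h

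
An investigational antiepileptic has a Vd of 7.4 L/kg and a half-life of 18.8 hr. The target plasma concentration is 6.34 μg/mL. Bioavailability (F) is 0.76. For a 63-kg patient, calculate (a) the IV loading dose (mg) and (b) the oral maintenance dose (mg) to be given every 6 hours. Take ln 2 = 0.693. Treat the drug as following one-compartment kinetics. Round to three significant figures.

Vd = 7.4 L/kg × 63 kg = 466.2 L
LD = Vd × C = 466.2 × 6.34 = 2956 mg
CL = 0.693 × Vd / t½ = 0.693 × 466.2 / 18.8 = 17.18 L/h
D = CL × Css × τ / F = 17.18 × 6.34 × 6 / 0.76 = 859.9 mg

(a) 2960 mg; (b) 860 mg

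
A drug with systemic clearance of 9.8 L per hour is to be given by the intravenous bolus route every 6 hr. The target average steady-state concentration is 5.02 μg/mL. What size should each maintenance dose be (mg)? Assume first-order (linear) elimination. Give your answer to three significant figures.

295 mg

At steady state, dose per interval replaces the amount cleared in that interval: D/τ = CL·Css.
D = CL × Css × τ = 9.800 × 5.02 × 6 = 295.2 mg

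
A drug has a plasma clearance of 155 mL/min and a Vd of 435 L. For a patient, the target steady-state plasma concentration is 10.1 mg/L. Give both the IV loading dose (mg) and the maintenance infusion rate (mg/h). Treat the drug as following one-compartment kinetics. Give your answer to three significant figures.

LD = Vd · C_target = 435.0 × 10.1 = 4394 mg
CL = 155 mL/min = 155 × 0.06 = 9.300 L/h
Maintenance: replace elimination → rate = CL × Css = 9.300 × 10.1 = 93.93 mg/h

(a) 4390 mg; (b) 93.9 mg/h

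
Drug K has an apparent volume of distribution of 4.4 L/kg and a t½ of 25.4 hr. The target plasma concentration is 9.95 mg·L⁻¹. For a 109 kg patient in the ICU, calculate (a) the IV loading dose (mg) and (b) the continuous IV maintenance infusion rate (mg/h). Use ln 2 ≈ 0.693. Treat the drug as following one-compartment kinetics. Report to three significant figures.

Vd = 4.4 L/kg × 109 kg = 479.6 L
LD = Vd × C = 479.6 × 9.95 = 4772 mg
CL = 0.693 × Vd / t½ = 0.693 × 479.6 / 25.4 = 13.09 L/h
Infusion rate = CL × Css = 13.09 × 9.95 = 130.2 mg/h

(a) 4770 mg; (b) 130 mg/h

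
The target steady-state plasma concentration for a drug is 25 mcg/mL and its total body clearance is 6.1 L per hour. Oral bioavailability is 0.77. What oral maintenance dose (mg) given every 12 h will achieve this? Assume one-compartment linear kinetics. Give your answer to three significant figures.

2380 mg

D = CL × Css × τ / F = 6.100 × 25 × 12 / 0.77 = 2377 mg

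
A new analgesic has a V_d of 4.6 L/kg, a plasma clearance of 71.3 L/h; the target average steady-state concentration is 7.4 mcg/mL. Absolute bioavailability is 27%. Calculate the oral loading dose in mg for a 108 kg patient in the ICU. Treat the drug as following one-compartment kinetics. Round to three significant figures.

Vd(total) = 108 kg × 4.6 L/kg = 496.8 L
LD = Vd × C / F = 496.8 × 7.400 / 0.27 = 13620 mg

13600 mg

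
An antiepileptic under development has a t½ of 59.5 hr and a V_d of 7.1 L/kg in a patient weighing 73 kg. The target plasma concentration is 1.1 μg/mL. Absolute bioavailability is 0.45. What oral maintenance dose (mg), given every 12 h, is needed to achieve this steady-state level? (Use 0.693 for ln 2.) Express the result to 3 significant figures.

177 mg

Total Vd = 7.1 × 73 = 518.3 L
CL = 0.693 × Vd / t½ = 0.693 × 518.3 / 59.5 = 6.037 L/h
D = CL × Css × τ / F = 6.037 × 1.1 × 12 / 0.45 = 177.1 mg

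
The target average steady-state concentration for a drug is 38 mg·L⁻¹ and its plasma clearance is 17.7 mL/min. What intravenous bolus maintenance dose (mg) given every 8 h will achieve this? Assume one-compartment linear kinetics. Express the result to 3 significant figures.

CL = 17.7 mL/min = 17.7 × 0.06 = 1.062 L/h
D = CL × Css × τ = 1.062 × 38 × 8 = 322.8 mg

323 mg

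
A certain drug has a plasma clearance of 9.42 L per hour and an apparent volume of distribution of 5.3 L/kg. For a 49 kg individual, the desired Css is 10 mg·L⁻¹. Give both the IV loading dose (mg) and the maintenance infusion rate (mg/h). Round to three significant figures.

Total Vd = 5.3 × 49 = 259.7 L
Loading dose = Vd × C = 259.7 × 10 = 2597 mg
Maintenance: replace elimination → rate = CL × Css = 9.420 × 10 = 94.20 mg/h

(a) 2600 mg; (b) 94.2 mg/h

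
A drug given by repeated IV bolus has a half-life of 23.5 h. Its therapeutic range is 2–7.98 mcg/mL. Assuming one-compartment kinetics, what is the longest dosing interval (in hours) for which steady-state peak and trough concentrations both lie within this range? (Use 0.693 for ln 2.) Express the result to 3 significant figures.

k = 0.693 / t½ = 0.693 / 23.5 = 0.02949 h⁻¹
Between IV bolus doses, concentration decays as C = C₀·e^(−kτ), so C_peak/C_trough = e^(kτ).
τ_max = ln(C_peak/C_trough) / k = ln(7.98/2) / 0.02949 = 1.384 / 0.02949 = 46.93 h

46.9 h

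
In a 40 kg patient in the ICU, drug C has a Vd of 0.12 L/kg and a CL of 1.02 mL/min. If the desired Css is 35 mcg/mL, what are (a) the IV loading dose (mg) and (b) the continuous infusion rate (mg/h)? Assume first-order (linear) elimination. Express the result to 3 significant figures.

(a) 168 mg; (b) 2.14 mg/h

Vd = 0.12 L/kg × 40 kg = 4.800 L
Loading dose = Vd × C = 4.800 × 35 = 168.0 mg
Convert clearance: 1.02 mL/min × 60 min/h ÷ 1000 mL/L = 0.06120 L/h
Maintenance: replace elimination → rate = CL × Css = 0.06120 × 35 = 2.142 mg/h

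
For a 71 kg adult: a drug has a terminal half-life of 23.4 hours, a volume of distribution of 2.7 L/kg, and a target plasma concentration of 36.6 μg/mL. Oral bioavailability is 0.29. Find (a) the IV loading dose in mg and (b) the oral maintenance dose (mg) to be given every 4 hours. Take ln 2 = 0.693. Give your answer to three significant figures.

Vd(total) = 71 kg × 2.7 L/kg = 191.7 L
LD = Vd × C = 191.7 × 36.6 = 7016 mg
CL = 0.693 × Vd / t½ = 0.693 × 191.7 / 23.4 = 5.677 L/h
D = CL × Css × τ / F = 5.677 × 36.6 × 4 / 0.29 = 2866 mg

(a) 7020 mg; (b) 2870 mg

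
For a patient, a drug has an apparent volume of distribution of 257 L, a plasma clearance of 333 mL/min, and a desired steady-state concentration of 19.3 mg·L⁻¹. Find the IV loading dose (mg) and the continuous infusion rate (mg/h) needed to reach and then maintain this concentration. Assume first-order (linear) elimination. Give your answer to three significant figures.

Loading dose = Vd × C = 257.0 × 19.3 = 4960 mg
CL = 333 mL/min = 333 × 0.06 = 19.98 L/h
Maintenance infusion rate = CL × Css = 19.98 × 19.3 = 385.6 mg/h

(a) 4960 mg; (b) 386 mg/h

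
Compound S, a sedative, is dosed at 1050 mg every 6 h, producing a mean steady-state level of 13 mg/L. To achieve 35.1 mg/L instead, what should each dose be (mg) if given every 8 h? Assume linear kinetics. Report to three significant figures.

With linear kinetics, Css is proportional to dose rate (D/τ) at fixed clearance.
D₂ = D₁ × (Css,target / Css,current) × (τ₂/τ₁) = 1050 × (35.1/13) × (8/6) = 3780 mg

3780 mg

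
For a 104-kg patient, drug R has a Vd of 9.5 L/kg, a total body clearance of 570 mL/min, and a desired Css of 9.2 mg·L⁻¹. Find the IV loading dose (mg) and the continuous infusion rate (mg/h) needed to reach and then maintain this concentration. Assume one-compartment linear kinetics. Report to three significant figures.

Vd = 9.5 L/kg × 104 kg = 988.0 L
Loading: fill Vd to C_target → 988.0 L × 9.2 mg/L = 9090 mg
Convert clearance: 570 mL/min × 60 min/h ÷ 1000 mL/L = 34.20 L/h
Maintenance: replace elimination → rate = CL × Css = 34.20 × 9.2 = 314.6 mg/h

(a) 9090 mg; (b) 315 mg/h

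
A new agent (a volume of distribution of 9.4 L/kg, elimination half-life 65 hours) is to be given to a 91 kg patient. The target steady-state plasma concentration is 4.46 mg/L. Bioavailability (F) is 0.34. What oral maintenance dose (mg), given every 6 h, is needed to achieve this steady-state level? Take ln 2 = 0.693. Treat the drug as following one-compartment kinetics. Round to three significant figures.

Vd(total) = 91 kg × 9.4 L/kg = 855.4 L
k = 0.693/65 = 0.01066 h⁻¹, so CL = k·Vd = 0.01066 × 855.4 = 9.119 L/h
D = CL × Css × τ / F = 9.119 × 4.46 × 6 / 0.34 = 717.7 mg

718 mg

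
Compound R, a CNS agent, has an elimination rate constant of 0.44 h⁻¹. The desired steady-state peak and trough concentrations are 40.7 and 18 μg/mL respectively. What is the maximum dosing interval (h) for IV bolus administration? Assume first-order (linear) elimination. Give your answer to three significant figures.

1.85 h

Between IV bolus doses, concentration decays as C = C₀·e^(−kτ), so C_peak/C_trough = e^(kτ).
τ_max = ln(C_peak/C_trough) / k = ln(40.7/18) / 0.4400 = 0.8159 / 0.4400 = 1.854 h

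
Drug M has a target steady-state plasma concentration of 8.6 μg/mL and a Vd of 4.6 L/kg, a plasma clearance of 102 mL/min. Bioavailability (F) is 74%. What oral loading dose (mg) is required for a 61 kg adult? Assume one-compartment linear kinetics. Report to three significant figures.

3260 mg

Vd(total) = 61 kg × 4.6 L/kg = 280.6 L
LD is governed by Vd — clearance does not enter the loading-dose calculation.
LD = Vd × C / F = 280.6 × 8.600 / 0.74 = 3261 mg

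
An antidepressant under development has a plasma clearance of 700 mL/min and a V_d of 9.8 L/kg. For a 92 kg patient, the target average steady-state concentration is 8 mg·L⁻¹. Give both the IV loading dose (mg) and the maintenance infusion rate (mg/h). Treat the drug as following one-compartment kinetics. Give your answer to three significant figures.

Total Vd = 9.8 × 92 = 901.6 L
Loading dose = Vd × C = 901.6 × 8 = 7213 mg
CL = 700 mL/min × 60/1000 = 42.00 L/h
Maintenance: replace elimination → rate = CL × Css = 42.00 × 8 = 336.0 mg/h

(a) 7210 mg; (b) 336 mg/h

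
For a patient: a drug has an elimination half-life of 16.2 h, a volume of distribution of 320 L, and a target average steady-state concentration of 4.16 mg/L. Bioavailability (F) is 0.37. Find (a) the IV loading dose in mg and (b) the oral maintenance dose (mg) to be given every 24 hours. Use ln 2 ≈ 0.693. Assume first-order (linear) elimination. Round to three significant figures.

LD = Vd × C = 320.0 × 4.16 = 1331 mg
CL = 0.693 × Vd / t½ = 0.693 × 320.0 / 16.2 = 13.69 L/h
D = CL × Css × τ / F = 13.69 × 4.16 × 24 / 0.37 = 3694 mg

(a) 1330 mg; (b) 3690 mg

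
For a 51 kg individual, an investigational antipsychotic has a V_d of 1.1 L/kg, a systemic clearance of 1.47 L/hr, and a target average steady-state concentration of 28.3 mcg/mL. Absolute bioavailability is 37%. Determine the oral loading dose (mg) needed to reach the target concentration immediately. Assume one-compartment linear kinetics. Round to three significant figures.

4290 mg

Vd(total) = 51 kg × 1.1 L/kg = 56.10 L
LD = Vd × C / F = 56.10 × 28.30 / 0.37 = 4291 mg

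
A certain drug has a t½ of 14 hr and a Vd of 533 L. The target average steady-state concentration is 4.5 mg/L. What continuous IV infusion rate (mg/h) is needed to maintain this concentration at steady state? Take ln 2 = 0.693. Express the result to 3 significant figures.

119 mg/h

k = 0.693/14 = 0.04950 h⁻¹, so CL = k·Vd = 0.04950 × 533.0 = 26.38 L/h
Infusion rate = CL × Css = 26.38 × 4.5 = 118.7 mg/h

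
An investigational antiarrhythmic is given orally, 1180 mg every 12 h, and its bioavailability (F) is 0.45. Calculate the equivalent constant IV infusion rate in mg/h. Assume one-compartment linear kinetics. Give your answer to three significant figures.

44.3 mg/h

Equivalent systemic input: infusion rate = F·D/τ.
Rate = 0.45 × 1180 / 12 = 44.25 mg/h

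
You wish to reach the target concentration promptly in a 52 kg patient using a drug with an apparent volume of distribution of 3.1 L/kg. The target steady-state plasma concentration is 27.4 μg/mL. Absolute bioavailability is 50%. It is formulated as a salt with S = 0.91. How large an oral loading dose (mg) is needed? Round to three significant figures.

9710 mg

Total Vd = 3.1 × 52 = 161.2 L
The loading dose fills Vd to the target concentration.
LD = Vd × C / F / S = 161.2 × 27.40 / 0.5 / 0.91 = 9707 mg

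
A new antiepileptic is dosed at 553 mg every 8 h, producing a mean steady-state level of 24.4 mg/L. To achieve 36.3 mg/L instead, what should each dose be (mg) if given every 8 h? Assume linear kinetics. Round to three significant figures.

With linear kinetics, Css is proportional to dose rate (D/τ) at fixed clearance.
D₂ = D₁ × (Css,target / Css,current) = 553 × 36.3/24.4 = 822.7 mg

823 mg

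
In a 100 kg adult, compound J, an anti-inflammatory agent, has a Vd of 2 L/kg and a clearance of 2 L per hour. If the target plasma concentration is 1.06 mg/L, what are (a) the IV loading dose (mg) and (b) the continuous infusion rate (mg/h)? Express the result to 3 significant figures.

Vd(total) = 100 kg × 2 L/kg = 200.0 L
LD = Vd · C_target = 200.0 × 1.06 = 212.0 mg
Maintenance: replace elimination → rate = CL × Css = 2.000 × 1.06 = 2.120 mg/h

(a) 212 mg; (b) 2.12 mg/h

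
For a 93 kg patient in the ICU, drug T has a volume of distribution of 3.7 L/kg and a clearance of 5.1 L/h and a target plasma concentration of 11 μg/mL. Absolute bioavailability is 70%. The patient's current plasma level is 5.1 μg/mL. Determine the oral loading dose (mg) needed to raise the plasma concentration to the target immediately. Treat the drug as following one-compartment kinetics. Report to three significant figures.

2900 mg

Total Vd = 3.7 × 93 = 344.1 L
Loading dose depends on Vd (not clearance): it fills the distribution volume.
Concentration deficit ΔC = 11 − 5.1 = 5.900 mg/L
LD = Vd × ΔC / F = 344.1 × 5.900 / 0.7 = 2900 mg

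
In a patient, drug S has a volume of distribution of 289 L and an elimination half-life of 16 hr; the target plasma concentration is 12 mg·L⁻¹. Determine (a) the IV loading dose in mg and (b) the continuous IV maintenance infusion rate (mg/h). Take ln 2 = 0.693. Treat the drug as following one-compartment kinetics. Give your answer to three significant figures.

(a) 3470 mg; (b) 150 mg/h

LD = Vd × C = 289.0 × 12 = 3468 mg
CL = 0.693 × Vd / t½ = 0.693 × 289.0 / 16 = 12.52 L/h
Infusion rate = CL × Css = 12.52 × 12 = 150.2 mg/h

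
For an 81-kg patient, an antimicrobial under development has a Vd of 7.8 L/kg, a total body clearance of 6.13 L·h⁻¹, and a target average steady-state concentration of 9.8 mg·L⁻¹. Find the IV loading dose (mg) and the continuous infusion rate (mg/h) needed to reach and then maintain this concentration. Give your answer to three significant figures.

(a) 6190 mg; (b) 60.1 mg/h

Vd(total) = 81 kg × 7.8 L/kg = 631.8 L
Loading dose = Vd × C = 631.8 × 9.8 = 6192 mg
Infusion rate = 6.130 L/h × 9.8 mg/L = 60.07 mg/h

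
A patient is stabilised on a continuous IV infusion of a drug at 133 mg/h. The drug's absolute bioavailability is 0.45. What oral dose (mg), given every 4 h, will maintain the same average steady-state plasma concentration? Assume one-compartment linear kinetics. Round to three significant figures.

1180 mg

To maintain the same Css, the systemic dosing rate must be unchanged: F·D/τ = infusion rate.
D = rate × τ / F = 133 × 4 / 0.45 = 1182 mg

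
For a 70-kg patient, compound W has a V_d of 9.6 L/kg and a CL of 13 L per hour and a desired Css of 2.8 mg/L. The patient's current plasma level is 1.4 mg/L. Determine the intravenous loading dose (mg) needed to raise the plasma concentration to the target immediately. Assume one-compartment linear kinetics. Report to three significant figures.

941 mg

Vd = 9.6 L/kg × 70 kg = 672.0 L
The loading dose fills Vd to the target concentration; clearance is irrelevant here.
Concentration deficit ΔC = 2.8 − 1.4 = 1.400 mg/L
LD = Vd × ΔC = 672.0 × 1.400 = 940.8 mg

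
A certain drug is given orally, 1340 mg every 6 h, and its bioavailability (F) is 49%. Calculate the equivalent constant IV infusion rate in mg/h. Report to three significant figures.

109 mg/h

Equivalent systemic input: infusion rate = F·D/τ.
Rate = 0.49 × 1340 / 6 = 109.4 mg/h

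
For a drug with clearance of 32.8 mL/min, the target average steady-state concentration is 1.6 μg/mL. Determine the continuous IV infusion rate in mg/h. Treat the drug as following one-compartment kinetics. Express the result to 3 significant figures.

3.15 mg/h

CL = 32.8 mL/min = 32.8 × 0.06 = 1.968 L/h
Rate = CL × Css = 1.968 × 1.6 = 3.149 mg/h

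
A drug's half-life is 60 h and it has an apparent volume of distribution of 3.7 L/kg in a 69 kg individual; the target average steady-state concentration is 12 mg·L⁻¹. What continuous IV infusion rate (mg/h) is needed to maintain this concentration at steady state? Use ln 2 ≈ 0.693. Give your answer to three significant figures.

35.4 mg/h

Total Vd = 3.7 × 69 = 255.3 L
k = 0.693/60 = 0.01155 h⁻¹, so CL = k·Vd = 0.01155 × 255.3 = 2.949 L/h
Infusion rate = CL × Css = 2.949 × 12 = 35.39 mg/h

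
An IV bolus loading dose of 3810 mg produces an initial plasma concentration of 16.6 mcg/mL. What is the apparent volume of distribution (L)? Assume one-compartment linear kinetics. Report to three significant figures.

Immediately after an IV bolus, C₀ = Dose / Vd, so Vd = Dose / C₀.
Vd = 3810 / 16.6 = 229.5 L

230 L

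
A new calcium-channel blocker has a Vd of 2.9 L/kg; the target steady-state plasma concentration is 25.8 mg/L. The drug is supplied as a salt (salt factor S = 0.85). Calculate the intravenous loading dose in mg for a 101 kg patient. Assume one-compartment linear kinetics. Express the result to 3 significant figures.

8890 mg

Vd(total) = 101 kg × 2.9 L/kg = 292.9 L
LD = Vd × C / S = 292.9 × 25.80 / 0.85 = 8890 mg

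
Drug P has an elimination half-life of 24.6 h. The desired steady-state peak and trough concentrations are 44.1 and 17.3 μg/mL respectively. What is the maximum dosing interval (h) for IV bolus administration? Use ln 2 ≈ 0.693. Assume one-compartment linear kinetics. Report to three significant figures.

33.2 h

k = 0.693 / t½ = 0.693 / 24.6 = 0.02817 h⁻¹
Between IV bolus doses, concentration decays as C = C₀·e^(−kτ), so C_peak/C_trough = e^(kτ).
τ_max = ln(C_peak/C_trough) / k = ln(44.1/17.3) / 0.02817 = 0.9358 / 0.02817 = 33.22 h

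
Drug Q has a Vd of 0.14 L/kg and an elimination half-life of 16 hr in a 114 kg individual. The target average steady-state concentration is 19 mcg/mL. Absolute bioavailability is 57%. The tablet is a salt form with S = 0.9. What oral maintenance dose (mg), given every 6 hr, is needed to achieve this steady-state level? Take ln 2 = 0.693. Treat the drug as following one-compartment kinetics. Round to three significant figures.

154 mg

Vd = 0.14 L/kg × 114 kg = 15.96 L
k = 0.693/16 = 0.04331 h⁻¹, so CL = k·Vd = 0.04331 × 15.96 = 0.6912 L/h
D = CL × Css × τ / F / S = 0.6912 × 19 × 6 / 0.57 / 0.9 = 153.6 mg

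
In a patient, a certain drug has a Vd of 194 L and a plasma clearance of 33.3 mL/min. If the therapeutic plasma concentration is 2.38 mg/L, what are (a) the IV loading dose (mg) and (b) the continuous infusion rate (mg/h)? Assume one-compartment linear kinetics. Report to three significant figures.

(a) 462 mg; (b) 4.76 mg/h

Loading dose = Vd × C = 194.0 × 2.38 = 461.7 mg
CL = 33.3 mL/min × 60/1000 = 1.998 L/h
Maintenance: replace elimination → rate = CL × Css = 1.998 × 2.38 = 4.755 mg/h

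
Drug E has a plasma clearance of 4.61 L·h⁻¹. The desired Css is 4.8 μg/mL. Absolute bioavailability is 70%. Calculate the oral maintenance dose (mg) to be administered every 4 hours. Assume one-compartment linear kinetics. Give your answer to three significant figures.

126 mg

At steady state, dose per interval replaces the amount cleared in that interval: F·D/τ = CL·Css.
D = CL × Css × τ / F = 4.610 × 4.8 × 4 / 0.7 = 126.4 mg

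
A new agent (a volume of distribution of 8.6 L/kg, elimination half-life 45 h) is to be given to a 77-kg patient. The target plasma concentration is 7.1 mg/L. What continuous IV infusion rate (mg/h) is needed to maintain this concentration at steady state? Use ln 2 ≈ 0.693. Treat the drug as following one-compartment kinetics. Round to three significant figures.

72.4 mg/h

Total Vd = 8.6 × 77 = 662.2 L
CL = 0.693 × Vd / t½ = 0.693 × 662.2 / 45 = 10.20 L/h
Infusion rate = CL × Css = 10.20 × 7.1 = 72.42 mg/h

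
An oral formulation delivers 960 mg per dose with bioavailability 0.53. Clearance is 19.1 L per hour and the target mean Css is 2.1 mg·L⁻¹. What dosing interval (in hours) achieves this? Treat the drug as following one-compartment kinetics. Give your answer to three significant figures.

F·D/τ = CL·Css → τ = F·D / (CL·Css).
τ = 0.53 × 960 / (19.1 × 2.1) = 12.69 h

12.7 h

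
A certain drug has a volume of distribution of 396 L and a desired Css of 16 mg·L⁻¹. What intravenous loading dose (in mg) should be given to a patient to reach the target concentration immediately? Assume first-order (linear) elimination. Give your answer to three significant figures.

6340 mg

LD = Vd × C = 396.0 × 16.00 = 6336 mg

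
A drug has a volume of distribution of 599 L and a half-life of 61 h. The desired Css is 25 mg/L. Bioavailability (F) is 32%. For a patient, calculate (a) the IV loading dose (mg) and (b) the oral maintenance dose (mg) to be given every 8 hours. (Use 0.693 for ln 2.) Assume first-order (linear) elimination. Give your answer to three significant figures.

(a) 15000 mg; (b) 4250 mg

LD = Vd × C = 599.0 × 25 = 14980 mg
CL = 0.693 × Vd / t½ = 0.693 × 599.0 / 61 = 6.805 L/h
D = CL × Css × τ / F = 6.805 × 25 × 8 / 0.32 = 4253 mg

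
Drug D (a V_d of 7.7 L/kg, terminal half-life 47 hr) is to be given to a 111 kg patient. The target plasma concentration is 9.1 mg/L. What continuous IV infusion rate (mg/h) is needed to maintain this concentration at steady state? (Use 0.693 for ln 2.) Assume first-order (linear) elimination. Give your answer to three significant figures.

115 mg/h

Vd(total) = 111 kg × 7.7 L/kg = 854.7 L
CL = ln 2 · Vd / t½ = 0.693 × 854.7 / 47 = 12.60 L/h
Infusion rate = CL × Css = 12.60 × 9.1 = 114.7 mg/h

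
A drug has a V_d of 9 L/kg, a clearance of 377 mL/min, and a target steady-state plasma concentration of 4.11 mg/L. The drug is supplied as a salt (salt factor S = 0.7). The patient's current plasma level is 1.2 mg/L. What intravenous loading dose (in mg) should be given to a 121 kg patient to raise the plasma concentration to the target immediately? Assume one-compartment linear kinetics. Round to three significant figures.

4530 mg

Total Vd = 9 × 121 = 1089 L
Concentration deficit ΔC = 4.11 − 1.2 = 2.910 mg/L
LD = Vd × ΔC / S = 1089 × 2.910 / 0.7 = 4527 mg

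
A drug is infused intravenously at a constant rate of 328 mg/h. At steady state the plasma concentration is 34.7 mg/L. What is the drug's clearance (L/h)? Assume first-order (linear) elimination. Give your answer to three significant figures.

At steady state, infusion rate = CL × Css, so CL = rate / Css.
CL = 328 / 34.7 = 9.452 L/h

9.45 L/h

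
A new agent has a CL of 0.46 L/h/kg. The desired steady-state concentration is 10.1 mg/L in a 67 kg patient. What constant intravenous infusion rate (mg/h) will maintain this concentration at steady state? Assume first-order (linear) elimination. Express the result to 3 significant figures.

CL = 0.46 L/h/kg × 67 kg = 30.82 L/h
At steady state, infusion rate equals elimination rate: rate in = CL × Css.
Rate = CL × Css = 30.82 × 10.1 = 311.3 mg/h

311 mg/h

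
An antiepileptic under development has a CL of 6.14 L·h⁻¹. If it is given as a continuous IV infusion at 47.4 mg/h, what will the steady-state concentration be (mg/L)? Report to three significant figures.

Css = rate / CL = 47.4 / 6.140 = 7.720 mg/L

7.72 mg/L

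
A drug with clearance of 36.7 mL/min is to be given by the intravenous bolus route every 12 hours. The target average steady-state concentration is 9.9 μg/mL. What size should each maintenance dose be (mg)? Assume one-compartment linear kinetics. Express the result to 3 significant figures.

262 mg

CL = 36.7 mL/min × 60/1000 = 2.202 L/h
D = CL × Css × τ = 2.202 × 9.9 × 12 = 261.6 mg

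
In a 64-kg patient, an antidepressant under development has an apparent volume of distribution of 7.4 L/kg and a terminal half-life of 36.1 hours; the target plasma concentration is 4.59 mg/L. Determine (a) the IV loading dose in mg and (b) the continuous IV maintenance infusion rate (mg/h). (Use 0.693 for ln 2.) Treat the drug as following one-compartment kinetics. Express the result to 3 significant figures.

Vd = 7.4 L/kg × 64 kg = 473.6 L
LD = Vd × C = 473.6 × 4.59 = 2174 mg
CL = 0.693 × Vd / t½ = 0.693 × 473.6 / 36.1 = 9.092 L/h
Infusion rate = CL × Css = 9.092 × 4.59 = 41.73 mg/h

(a) 2170 mg; (b) 41.7 mg/h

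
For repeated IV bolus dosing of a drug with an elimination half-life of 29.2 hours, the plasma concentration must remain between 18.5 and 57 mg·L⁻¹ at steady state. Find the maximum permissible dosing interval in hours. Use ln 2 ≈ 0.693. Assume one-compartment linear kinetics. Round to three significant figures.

k = 0.693 / t½ = 0.693 / 29.2 = 0.02373 h⁻¹
Between IV bolus doses, concentration decays as C = C₀·e^(−kτ), so C_peak/C_trough = e^(kτ).
τ_max = ln(C_peak/C_trough) / k = ln(57/18.5) / 0.02373 = 1.125 / 0.02373 = 47.41 h

47.4 h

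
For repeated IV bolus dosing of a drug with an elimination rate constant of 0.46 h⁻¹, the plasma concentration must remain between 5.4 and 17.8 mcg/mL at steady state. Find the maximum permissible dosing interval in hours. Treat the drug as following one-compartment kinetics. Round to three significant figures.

2.59 h

Between IV bolus doses, concentration decays as C = C₀·e^(−kτ), so C_peak/C_trough = e^(kτ).
τ_max = ln(C_peak/C_trough) / k = ln(17.8/5.4) / 0.4600 = 1.193 / 0.4600 = 2.593 h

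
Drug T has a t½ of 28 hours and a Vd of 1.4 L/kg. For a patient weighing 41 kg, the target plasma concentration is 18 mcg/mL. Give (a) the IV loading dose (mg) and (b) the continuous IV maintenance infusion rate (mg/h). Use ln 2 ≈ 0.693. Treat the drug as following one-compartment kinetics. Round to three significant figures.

(a) 1030 mg; (b) 25.6 mg/h

Total Vd = 1.4 × 41 = 57.40 L
LD = Vd × C = 57.40 × 18 = 1033 mg
CL = 0.693 × Vd / t½ = 0.693 × 57.40 / 28 = 1.421 L/h
Infusion rate = CL × Css = 1.421 × 18 = 25.58 mg/h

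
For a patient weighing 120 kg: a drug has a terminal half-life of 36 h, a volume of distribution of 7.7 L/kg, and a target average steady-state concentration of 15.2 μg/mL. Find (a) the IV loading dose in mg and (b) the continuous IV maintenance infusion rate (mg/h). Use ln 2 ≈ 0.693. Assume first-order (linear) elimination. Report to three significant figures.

(a) 14000 mg; (b) 270 mg/h

Vd = 7.7 L/kg × 120 kg = 924.0 L
LD = Vd × C = 924.0 × 15.2 = 14040 mg
CL = 0.693 × Vd / t½ = 0.693 × 924.0 / 36 = 17.79 L/h
Infusion rate = CL × Css = 17.79 × 15.2 = 270.4 mg/h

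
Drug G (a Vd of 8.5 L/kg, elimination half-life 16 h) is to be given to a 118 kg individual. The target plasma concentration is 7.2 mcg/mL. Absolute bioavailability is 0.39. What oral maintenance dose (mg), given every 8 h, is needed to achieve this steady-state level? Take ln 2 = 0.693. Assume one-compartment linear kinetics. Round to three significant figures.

6420 mg

Total Vd = 8.5 × 118 = 1003 L
CL = ln 2 · Vd / t½ = 0.693 × 1003 / 16 = 43.44 L/h
D = CL × Css × τ / F = 43.44 × 7.2 × 8 / 0.39 = 6416 mg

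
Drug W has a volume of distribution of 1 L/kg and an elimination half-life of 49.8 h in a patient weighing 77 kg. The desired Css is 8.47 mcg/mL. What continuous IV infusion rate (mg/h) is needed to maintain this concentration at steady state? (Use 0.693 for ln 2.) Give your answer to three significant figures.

Vd = 1 L/kg × 77 kg = 77.00 L
k = 0.693/49.8 = 0.01392 h⁻¹, so CL = k·Vd = 0.01392 × 77.00 = 1.072 L/h
Infusion rate = CL × Css = 1.072 × 8.47 = 9.080 mg/h

9.08 mg/h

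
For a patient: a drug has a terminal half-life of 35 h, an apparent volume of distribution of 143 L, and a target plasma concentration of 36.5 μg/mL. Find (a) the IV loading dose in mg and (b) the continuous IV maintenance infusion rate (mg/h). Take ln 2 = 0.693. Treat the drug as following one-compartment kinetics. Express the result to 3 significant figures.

(a) 5220 mg; (b) 103 mg/h

LD = Vd × C = 143.0 × 36.5 = 5220 mg
CL = 0.693 × Vd / t½ = 0.693 × 143.0 / 35 = 2.831 L/h
Infusion rate = CL × Css = 2.831 × 36.5 = 103.3 mg/h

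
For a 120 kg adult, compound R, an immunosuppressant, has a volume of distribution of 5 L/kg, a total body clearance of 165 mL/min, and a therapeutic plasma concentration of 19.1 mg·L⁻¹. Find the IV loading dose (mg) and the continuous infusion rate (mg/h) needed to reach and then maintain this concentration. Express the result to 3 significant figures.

Vd = 5 L/kg × 120 kg = 600.0 L
LD = Vd · C_target = 600.0 × 19.1 = 11460 mg
CL = 165 mL/min = 165 × 0.06 = 9.900 L/h
Infusion rate = 9.900 L/h × 19.1 mg/L = 189.1 mg/h

(a) 11500 mg; (b) 189 mg/h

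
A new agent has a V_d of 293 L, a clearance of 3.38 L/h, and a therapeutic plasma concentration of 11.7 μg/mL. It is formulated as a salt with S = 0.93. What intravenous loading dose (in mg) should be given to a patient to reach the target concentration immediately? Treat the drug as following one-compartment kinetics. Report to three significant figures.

3690 mg

LD = Vd × C / S = 293.0 × 11.70 / 0.93 = 3686 mg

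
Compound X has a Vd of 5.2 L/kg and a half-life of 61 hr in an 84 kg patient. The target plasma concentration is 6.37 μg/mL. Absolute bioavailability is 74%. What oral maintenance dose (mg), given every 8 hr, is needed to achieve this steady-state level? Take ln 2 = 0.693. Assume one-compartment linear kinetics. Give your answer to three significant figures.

Vd(total) = 84 kg × 5.2 L/kg = 436.8 L
CL = 0.693 × Vd / t½ = 0.693 × 436.8 / 61 = 4.962 L/h
D = CL × Css × τ / F = 4.962 × 6.37 × 8 / 0.74 = 341.7 mg

342 mg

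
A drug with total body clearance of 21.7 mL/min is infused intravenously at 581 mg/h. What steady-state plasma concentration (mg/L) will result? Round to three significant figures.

CL = 21.7 mL/min = 21.7 × 0.06 = 1.302 L/h
Css = rate / CL = 581 / 1.302 = 446.2 mg/L

446 mg/L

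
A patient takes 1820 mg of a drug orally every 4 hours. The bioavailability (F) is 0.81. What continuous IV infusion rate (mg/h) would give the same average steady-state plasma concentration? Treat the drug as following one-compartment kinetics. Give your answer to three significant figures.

Equivalent systemic input: infusion rate = F·D/τ.
Rate = 0.81 × 1820 / 4 = 368.6 mg/h

369 mg/h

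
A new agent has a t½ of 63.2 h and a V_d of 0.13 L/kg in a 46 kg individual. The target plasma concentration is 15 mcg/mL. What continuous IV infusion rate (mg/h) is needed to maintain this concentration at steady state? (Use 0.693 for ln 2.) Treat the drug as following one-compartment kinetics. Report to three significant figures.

Vd(total) = 46 kg × 0.13 L/kg = 5.980 L
CL = 0.693 × Vd / t½ = 0.693 × 5.980 / 63.2 = 0.06557 L/h
Infusion rate = CL × Css = 0.06557 × 15 = 0.9836 mg/h

0.984 mg/h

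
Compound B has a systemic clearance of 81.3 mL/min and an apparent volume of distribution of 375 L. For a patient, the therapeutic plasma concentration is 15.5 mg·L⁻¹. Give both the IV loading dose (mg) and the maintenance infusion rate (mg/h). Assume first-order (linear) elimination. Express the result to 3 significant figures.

(a) 5810 mg; (b) 75.6 mg/h

Loading: fill Vd to C_target → 375.0 L × 15.5 mg/L = 5813 mg
CL = 81.3 mL/min × 60/1000 = 4.878 L/h
Maintenance infusion rate = CL × Css = 4.878 × 15.5 = 75.61 mg/h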